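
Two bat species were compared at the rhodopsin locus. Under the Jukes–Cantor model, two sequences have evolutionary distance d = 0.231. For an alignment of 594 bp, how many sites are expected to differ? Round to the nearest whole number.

118

Invert JC69: p = (3/4)(1 − e^(−4d/3)) = 0.75 × (1 − e^(-0.308)) = 0.75 × (1 − 0.734915) = 0.198814.
Expected differing sites = pL ≈ 0.198814 × 594 = 118.095516 ≈ 118.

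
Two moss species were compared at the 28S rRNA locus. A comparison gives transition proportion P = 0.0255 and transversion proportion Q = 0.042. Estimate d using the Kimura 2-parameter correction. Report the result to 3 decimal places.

0.071

Under the Kimura two-parameter model, d = −½ ln(1 − 2P − Q) − ¼ ln(1 − 2Q).
1 − 2P − Q = 0.907, giving −½ ln(0.907) = 0.048806.
1 − 2Q = 0.916, giving −¼ ln(0.916) = 0.021935.
d = 0.048806 + 0.021935 = 0.070741.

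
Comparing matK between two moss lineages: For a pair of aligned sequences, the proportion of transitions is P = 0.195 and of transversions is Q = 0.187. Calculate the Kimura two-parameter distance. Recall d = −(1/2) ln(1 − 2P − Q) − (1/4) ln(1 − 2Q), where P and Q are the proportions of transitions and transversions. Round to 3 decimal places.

0.547

Under the Kimura two-parameter model, d = −½ ln(1 − 2P − Q) − ¼ ln(1 − 2Q).
1 − 2P − Q = 0.423, giving −½ ln(0.423) = 0.430192.
1 − 2Q = 0.626, giving −¼ ln(0.626) = 0.117101.
d = 0.430192 + 0.117101 = 0.547293.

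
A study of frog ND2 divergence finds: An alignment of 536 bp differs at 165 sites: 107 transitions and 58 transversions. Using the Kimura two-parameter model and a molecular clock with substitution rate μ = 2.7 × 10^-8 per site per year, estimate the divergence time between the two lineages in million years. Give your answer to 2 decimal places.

P = 107/536 ≈ 0.199627 and Q = 58/536 ≈ 0.108209.
Under the Kimura two-parameter model, d = −½ ln(1 − 2P − Q) − ¼ ln(1 − 2Q).
1 − 2P − Q = 0.492537, giving −½ ln(0.492537) = 0.354093.
1 − 2Q = 0.783582, giving −¼ ln(0.783582) = 0.060970.
d = 0.354093 + 0.060970 = 0.415063.
Under a molecular clock d = 2μt, so t = d/(2μ) = 0.415063 / (2 × 2.7 × 10^-8) = 7.69 million years.

7.69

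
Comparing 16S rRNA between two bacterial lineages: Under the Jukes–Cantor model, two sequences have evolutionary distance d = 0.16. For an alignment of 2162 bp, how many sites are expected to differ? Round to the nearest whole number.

312

Invert JC69: p = (3/4)(1 − e^(−4d/3)) = 0.75 × (1 − e^(-0.213333)) = 0.75 × (1 − 0.807887) = 0.144085.
Expected differing sites = pL ≈ 0.144085 × 2162 = 311.51177 ≈ 312.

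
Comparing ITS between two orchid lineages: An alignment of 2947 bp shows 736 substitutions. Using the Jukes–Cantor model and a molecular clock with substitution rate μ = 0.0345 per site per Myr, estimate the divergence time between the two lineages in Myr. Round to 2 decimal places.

p = 736/2947 ≈ 0.249746.
d = −(3/4) ln(1 − 4p/3) = −0.75 ln(1 − 0.332995) = −0.75 ln(0.667005)
  = −0.75 × (-0.404958) = 0.303719 substitutions/site.
Under a molecular clock d = 2μt, so t = d/(2μ) = 0.303719 / (2 × 0.0345) = 4.40 Myr.

4.40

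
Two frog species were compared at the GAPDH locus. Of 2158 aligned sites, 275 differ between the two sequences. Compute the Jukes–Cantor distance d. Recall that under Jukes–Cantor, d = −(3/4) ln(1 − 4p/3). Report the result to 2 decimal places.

0.14

p = 275/2158 ≈ 0.127433.
d = −(3/4) ln(1 − 4p/3) = −0.75 ln(1 − 0.169911) = −0.75 ln(0.830089)
  = −0.75 × (-0.186222) = 0.139667 substitutions/site.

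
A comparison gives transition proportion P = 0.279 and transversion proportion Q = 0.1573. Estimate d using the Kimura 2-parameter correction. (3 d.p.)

0.723

Under the Kimura two-parameter model, d = −½ ln(1 − 2P − Q) − ¼ ln(1 − 2Q).
1 − 2P − Q = 0.2847, giving −½ ln(0.2847) = 0.628160.
1 − 2Q = 0.6854, giving −¼ ln(0.6854) = 0.094438.
d = 0.628160 + 0.094438 = 0.722598.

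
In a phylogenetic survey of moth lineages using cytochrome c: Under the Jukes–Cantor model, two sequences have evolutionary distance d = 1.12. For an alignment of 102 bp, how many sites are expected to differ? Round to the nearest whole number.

59

Invert JC69: p = (3/4)(1 − e^(−4d/3)) = 0.75 × (1 − e^(-1.493333)) = 0.75 × (1 − 0.224623) = 0.581533.
Expected differing sites = pL ≈ 0.581533 × 102 = 59.316366 ≈ 59.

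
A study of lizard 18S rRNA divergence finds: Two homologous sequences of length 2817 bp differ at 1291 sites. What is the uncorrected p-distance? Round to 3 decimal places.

p = 1291/2817 = 0.458288… ≈ 0.458 (to 3 d.p.).

0.458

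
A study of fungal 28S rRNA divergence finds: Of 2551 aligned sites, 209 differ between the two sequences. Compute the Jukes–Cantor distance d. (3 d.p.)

0.087

p = 209/2551 ≈ 0.081929.
d = −(3/4) ln(1 − 4p/3) = −0.75 ln(1 − 0.109239) = −0.75 ln(0.890761)
  = −0.75 × (-0.115679) = 0.086759 substitutions/site.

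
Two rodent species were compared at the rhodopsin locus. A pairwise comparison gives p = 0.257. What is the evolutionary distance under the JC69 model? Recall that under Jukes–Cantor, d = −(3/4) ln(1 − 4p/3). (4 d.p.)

0.3147

d = −(3/4) ln(1 − 4p/3) = −0.75 ln(1 − 0.342667) = −0.75 ln(0.657333)
  = −0.75 × (-0.419565) = 0.314674 substitutions/site.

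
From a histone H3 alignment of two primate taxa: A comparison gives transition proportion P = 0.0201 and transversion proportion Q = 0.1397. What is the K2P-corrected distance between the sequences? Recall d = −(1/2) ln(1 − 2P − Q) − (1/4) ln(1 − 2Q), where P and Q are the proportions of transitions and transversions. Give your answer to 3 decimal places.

Under the Kimura two-parameter model, d = −½ ln(1 − 2P − Q) − ¼ ln(1 − 2Q).
1 − 2P − Q = 0.8201, giving −½ ln(0.8201) = 0.099164.
1 − 2Q = 0.7206, giving −¼ ln(0.7206) = 0.081918.
d = 0.099164 + 0.081918 = 0.181082.

0.181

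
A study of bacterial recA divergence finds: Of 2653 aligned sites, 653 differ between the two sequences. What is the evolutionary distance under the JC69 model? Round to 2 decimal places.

0.30

p = 653/2653 ≈ 0.246136.
d = −(3/4) ln(1 − 4p/3) = −0.75 ln(1 − 0.328181) = −0.75 ln(0.671819)
  = −0.75 × (-0.397766) = 0.298325 substitutions/site.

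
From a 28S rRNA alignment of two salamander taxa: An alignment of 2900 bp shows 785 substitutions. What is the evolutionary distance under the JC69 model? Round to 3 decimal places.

0.336

p = 785/2900 ≈ 0.27069.
d = −(3/4) ln(1 − 4p/3) = −0.75 ln(1 − 0.36092) = −0.75 ln(0.63908)
  = −0.75 × (-0.447726) = 0.335795 substitutions/site.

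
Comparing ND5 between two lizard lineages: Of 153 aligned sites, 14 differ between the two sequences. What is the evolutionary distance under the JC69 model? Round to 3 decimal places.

p = 14/153 ≈ 0.091503.
d = −(3/4) ln(1 − 4p/3) = −0.75 ln(1 − 0.122004) = −0.75 ln(0.877996)
  = −0.75 × (-0.130113) = 0.097585 substitutions/site.

0.098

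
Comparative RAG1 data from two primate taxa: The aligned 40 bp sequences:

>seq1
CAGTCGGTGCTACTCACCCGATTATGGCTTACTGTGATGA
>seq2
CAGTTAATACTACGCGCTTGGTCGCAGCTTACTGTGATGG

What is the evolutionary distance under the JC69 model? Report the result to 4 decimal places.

The sequences differ at 14 of 40 sites, so p = 14/40 = 0.35.
d = −(3/4) ln(1 − 4p/3) = −0.75 ln(1 − 0.466667) = −0.75 ln(0.533333)
  = −0.75 × (-0.628609) = 0.471457 substitutions/site.

0.4715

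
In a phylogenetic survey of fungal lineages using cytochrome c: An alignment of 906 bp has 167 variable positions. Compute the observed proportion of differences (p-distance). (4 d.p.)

p = 167/906 = 0.184326… ≈ 0.1843 (to 4 d.p.).

0.1843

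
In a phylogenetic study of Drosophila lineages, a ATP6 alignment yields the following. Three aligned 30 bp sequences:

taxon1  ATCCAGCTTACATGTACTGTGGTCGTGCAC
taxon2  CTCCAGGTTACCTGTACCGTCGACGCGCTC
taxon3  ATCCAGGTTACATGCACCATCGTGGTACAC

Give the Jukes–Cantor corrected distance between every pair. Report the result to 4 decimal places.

taxon1–taxon2: 8/30 sites differ → p ≈ 0.266667, d = −0.75 ln(1 − 0.355556) = 0.329526 ≈ 0.3295.
taxon1–taxon3: 7/30 sites differ → p ≈ 0.233333, d = −0.75 ln(1 − 0.311111) = 0.279506 ≈ 0.2795.
taxon2–taxon3: 9/30 sites differ → p = 0.3, d = −0.75 ln(1 − 0.4) = 0.383119 ≈ 0.3831.

d(taxon1,taxon2) = 0.3295, d(taxon1,taxon3) = 0.2795, d(taxon2,taxon3) = 0.3831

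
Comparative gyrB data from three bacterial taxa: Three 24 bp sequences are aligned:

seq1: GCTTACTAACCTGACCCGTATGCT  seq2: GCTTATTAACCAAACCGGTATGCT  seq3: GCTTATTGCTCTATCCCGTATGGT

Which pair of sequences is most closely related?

seq1 and seq2

seq1–seq2: 4/24 differ, p = 0.167, d = 0.188.
seq1–seq3: 7/24 differ, p = 0.292, d = 0.369.
seq2–seq3: 7/24 differ, p = 0.292, d = 0.369.
The smallest distance is between seq1 and seq2.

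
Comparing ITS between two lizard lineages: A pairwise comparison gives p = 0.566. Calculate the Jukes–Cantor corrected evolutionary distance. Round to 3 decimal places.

1.054

d = −(3/4) ln(1 − 4p/3) = −0.75 ln(1 − 0.754667) = −0.75 ln(0.245333)
  = −0.75 × (-1.405139) = 1.053854 substitutions/site.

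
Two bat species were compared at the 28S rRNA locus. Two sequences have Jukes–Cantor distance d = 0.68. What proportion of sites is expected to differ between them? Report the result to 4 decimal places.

p = (3/4)(1 − e^(−4d/3)) = 0.75 × (1 − e^(-0.906667)) = 0.75 × (1 − 0.403868) = 0.447099.

0.4471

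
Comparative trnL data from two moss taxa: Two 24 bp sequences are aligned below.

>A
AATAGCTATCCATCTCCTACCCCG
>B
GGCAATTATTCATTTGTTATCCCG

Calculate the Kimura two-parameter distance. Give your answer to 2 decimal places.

Of 24 sites, 9 differences are transitions and 1 are transversions, so P = 9/24 = 0.375 and Q = 1/24 ≈ 0.041667.
Under the Kimura two-parameter model, d = −½ ln(1 − 2P − Q) − ¼ ln(1 − 2Q).
1 − 2P − Q = 0.208333, giving −½ ln(0.208333) = 0.784309.
1 − 2Q = 0.916666, giving −¼ ln(0.916666) = 0.021753.
d = 0.784309 + 0.021753 = 0.806062.

0.81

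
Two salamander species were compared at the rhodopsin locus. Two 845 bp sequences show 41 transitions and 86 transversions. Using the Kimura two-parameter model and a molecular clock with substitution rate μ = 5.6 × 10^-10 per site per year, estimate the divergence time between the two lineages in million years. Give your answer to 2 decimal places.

P = 41/845 ≈ 0.048521 and Q = 86/845 ≈ 0.101775.
Under the Kimura two-parameter model, d = −½ ln(1 − 2P − Q) − ¼ ln(1 − 2Q).
1 − 2P − Q = 0.801183, giving −½ ln(0.801183) = 0.110833.
1 − 2Q = 0.79645, giving −¼ ln(0.79645) = 0.056898.
d = 0.110833 + 0.056898 = 0.167731.
Under a molecular clock d = 2μt, so t = d/(2μ) = 0.167731 / (2 × 5.6 × 10^-10) = 149.76 million years.

149.76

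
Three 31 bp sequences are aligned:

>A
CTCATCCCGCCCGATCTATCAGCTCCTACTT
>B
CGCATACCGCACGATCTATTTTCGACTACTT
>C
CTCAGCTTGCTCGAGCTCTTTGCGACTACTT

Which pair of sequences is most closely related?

A and B

A–B: 8/31 differ, p = 0.258, d = 0.316.
A–C: 10/31 differ, p = 0.323, d = 0.422.
B–C: 9/31 differ, p = 0.290, d = 0.367.
The smallest distance is between A and B.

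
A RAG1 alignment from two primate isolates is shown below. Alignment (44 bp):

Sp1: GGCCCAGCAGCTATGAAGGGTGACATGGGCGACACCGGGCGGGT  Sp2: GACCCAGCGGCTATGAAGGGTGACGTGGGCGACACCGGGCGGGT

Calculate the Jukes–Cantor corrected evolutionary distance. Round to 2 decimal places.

The sequences differ at 3 of 44 sites (2, 9, 25), so p = 3/44 ≈ 0.068182.
d = −(3/4) ln(1 − 4p/3) = −0.75 ln(1 − 0.090909) = −0.75 ln(0.909091)
  = −0.75 × (-0.095310) = 0.071483 substitutions/site.

0.07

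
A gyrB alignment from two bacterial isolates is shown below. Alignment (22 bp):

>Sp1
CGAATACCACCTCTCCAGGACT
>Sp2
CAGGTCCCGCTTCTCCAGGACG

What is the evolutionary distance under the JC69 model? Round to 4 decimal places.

0.4141

The sequences differ at 7 of 22 sites (2, 3, 4, 6, 9, 11, 22), so p = 7/22 ≈ 0.318182.
d = −(3/4) ln(1 − 4p/3) = −0.75 ln(1 − 0.424243) = −0.75 ln(0.575757)
  = −0.75 × (-0.552070) = 0.414053 substitutions/site.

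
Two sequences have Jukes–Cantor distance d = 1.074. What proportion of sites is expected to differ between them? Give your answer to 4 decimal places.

0.5709

p = (3/4)(1 − e^(−4d/3)) = 0.75 × (1 − e^(-1.432)) = 0.75 × (1 − 0.238831) = 0.570877.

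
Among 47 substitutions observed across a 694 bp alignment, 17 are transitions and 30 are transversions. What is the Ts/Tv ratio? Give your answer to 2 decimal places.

0.57

R = 17/30 = 0.566666… ≈ 0.57 (to 2 d.p.).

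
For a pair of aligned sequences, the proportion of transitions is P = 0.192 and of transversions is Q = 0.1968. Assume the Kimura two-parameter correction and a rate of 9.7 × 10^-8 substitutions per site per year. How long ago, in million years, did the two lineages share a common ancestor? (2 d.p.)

Under the Kimura two-parameter model, d = −½ ln(1 − 2P − Q) − ¼ ln(1 − 2Q).
1 − 2P − Q = 0.4192, giving −½ ln(0.4192) = 0.434704.
1 − 2Q = 0.6064, giving −¼ ln(0.6064) = 0.125054.
d = 0.434704 + 0.125054 = 0.559758.
Under a molecular clock d = 2μt, so t = d/(2μ) = 0.559758 / (2 × 9.7 × 10^-8) = 2.89 million years.

2.89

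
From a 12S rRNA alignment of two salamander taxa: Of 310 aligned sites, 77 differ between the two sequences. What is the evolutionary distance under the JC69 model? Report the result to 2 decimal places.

p = 77/310 ≈ 0.248387.
d = −(3/4) ln(1 − 4p/3) = −0.75 ln(1 − 0.331183) = −0.75 ln(0.668817)
  = −0.75 × (-0.402245) = 0.301684 substitutions/site.

0.30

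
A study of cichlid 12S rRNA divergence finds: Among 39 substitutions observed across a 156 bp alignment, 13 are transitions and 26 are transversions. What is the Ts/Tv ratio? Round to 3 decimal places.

0.500

R = 13/26 = 0.500.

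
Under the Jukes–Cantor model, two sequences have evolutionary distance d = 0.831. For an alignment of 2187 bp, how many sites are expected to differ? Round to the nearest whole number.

1099

Invert JC69: p = (3/4)(1 − e^(−4d/3)) = 0.75 × (1 − e^(-1.108)) = 0.75 × (1 − 0.330219) = 0.502336.
Expected differing sites = pL ≈ 0.502336 × 2187 = 1098.608832 ≈ 1099.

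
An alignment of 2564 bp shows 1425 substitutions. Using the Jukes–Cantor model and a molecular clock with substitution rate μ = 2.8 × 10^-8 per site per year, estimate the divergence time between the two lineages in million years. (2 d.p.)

p = 1425/2564 ≈ 0.555772.
d = −(3/4) ln(1 − 4p/3) = −0.75 ln(1 − 0.741029) = −0.75 ln(0.258971)
  = −0.75 × (-1.351039) = 1.013279 substitutions/site.
Under a molecular clock d = 2μt, so t = d/(2μ) = 1.013279 / (2 × 2.8 × 10^-8) = 18.09 million years.

18.09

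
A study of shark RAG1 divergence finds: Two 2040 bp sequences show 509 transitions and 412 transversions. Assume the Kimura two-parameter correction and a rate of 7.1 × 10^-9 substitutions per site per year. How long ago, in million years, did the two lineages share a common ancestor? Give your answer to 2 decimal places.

P = 509/2040 ≈ 0.24951 and Q = 412/2040 ≈ 0.201961.
Under the Kimura two-parameter model, d = −½ ln(1 − 2P − Q) − ¼ ln(1 − 2Q).
1 − 2P − Q = 0.299019, giving −½ ln(0.299019) = 0.603624.
1 − 2Q = 0.596078, giving −¼ ln(0.596078) = 0.129346.
d = 0.603624 + 0.129346 = 0.732970.
Under a molecular clock d = 2μt, so t = d/(2μ) = 0.732970 / (2 × 7.1 × 10^-9) = 51.62 million years.

51.62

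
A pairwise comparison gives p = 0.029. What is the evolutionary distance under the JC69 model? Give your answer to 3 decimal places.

d = −(3/4) ln(1 − 4p/3) = −0.75 ln(1 − 0.038667) = −0.75 ln(0.961333)
  = −0.75 × (-0.039434) = 0.029576 substitutions/site.

0.030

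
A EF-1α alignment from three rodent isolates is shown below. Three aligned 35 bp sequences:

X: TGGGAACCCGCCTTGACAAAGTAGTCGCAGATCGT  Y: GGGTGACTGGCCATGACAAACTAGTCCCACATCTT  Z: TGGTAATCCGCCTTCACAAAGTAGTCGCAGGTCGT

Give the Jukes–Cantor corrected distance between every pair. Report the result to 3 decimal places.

X–Y: 10/35 sites differ → p ≈ 0.285714, d = −0.75 ln(1 − 0.380952) = 0.359679 ≈ 0.360.
X–Z: 4/35 sites differ → p ≈ 0.114286, d = −0.75 ln(1 − 0.152381) = 0.123993 ≈ 0.124.
Y–Z: 12/35 sites differ → p ≈ 0.342857, d = −0.75 ln(1 − 0.457143) = 0.458182 ≈ 0.458.

d(X,Y) = 0.360, d(X,Z) = 0.124, d(Y,Z) = 0.458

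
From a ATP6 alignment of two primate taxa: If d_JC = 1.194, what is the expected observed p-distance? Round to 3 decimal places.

0.597

p = (3/4)(1 − e^(−4d/3)) = 0.75 × (1 − e^(-1.592)) = 0.75 × (1 − 0.203518) = 0.597362.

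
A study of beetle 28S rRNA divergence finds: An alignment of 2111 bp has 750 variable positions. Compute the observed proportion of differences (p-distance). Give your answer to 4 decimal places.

0.3553

p = 750/2111 = 0.355281… ≈ 0.3553 (to 4 d.p.).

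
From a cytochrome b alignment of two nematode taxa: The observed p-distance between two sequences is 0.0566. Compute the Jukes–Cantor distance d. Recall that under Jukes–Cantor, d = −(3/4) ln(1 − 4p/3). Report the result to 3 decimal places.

0.059

d = −(3/4) ln(1 − 4p/3) = −0.75 ln(1 − 0.075467) = −0.75 ln(0.924533)
  = −0.75 × (-0.078467) = 0.058850 substitutions/site.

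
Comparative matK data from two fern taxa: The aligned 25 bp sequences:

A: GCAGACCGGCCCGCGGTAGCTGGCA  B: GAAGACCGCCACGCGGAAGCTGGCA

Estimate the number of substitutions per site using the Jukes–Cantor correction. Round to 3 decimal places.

0.180

The sequences differ at 4 of 25 sites (2, 9, 11, 17), so p = 4/25 = 0.16.
d = −(3/4) ln(1 − 4p/3) = −0.75 ln(1 − 0.213333) = −0.75 ln(0.786667)
  = −0.75 × (-0.239950) = 0.179963 substitutions/site.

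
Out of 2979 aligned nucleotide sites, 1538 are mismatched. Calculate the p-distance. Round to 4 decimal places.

p = 1538/2979 = 0.516280… ≈ 0.5163 (to 4 d.p.).

0.5163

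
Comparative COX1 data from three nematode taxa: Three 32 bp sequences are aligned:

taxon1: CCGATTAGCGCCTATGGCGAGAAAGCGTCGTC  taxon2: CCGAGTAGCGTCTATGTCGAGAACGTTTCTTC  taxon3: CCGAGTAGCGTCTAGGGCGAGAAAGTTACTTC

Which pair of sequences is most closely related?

taxon1–taxon2: 7/32 differ, p = 0.219, d = 0.259.
taxon1–taxon3: 7/32 differ, p = 0.219, d = 0.259.
taxon2–taxon3: 4/32 differ, p = 0.125, d = 0.137.
The smallest distance is between taxon2 and taxon3.

taxon2 and taxon3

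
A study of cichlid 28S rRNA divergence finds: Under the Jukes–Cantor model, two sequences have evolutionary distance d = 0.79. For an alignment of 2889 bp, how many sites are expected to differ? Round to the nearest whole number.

Invert JC69: p = (3/4)(1 − e^(−4d/3)) = 0.75 × (1 − e^(-1.053333)) = 0.75 × (1 − 0.348773) = 0.488420.
Expected differing sites = pL ≈ 0.488420 × 2889 = 1411.04538 ≈ 1411.

1411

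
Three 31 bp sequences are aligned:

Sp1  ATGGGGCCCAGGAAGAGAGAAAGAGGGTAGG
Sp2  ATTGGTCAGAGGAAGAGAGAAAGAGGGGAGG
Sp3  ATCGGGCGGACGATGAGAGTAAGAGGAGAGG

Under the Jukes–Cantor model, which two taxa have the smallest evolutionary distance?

Sp1–Sp2: 5/31 differ, p = 0.161, d = 0.182.
Sp1–Sp3: 8/31 differ, p = 0.258, d = 0.316.
Sp2–Sp3: 7/31 differ, p = 0.226, d = 0.269.
The smallest distance is between Sp1 and Sp2.

Sp1 and Sp2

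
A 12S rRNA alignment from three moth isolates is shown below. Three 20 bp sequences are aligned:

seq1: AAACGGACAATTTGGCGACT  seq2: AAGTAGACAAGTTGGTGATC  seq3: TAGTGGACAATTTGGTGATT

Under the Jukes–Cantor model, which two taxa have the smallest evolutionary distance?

seq1–seq2: 7/20 differ, p = 0.350, d = 0.471.
seq1–seq3: 5/20 differ, p = 0.250, d = 0.304.
seq2–seq3: 4/20 differ, p = 0.200, d = 0.233.
The smallest distance is between seq2 and seq3.

seq2 and seq3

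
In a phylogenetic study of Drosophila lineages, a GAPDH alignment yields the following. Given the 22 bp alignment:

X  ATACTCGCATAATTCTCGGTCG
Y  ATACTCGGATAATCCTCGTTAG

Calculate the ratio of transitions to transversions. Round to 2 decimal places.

Transitions are A↔G and C↔T; transversions are all other mismatches.
Transitions: 1. Transversions: 3.
R = 1/3 = 0.333333… ≈ 0.33 (to 2 d.p.).

0.33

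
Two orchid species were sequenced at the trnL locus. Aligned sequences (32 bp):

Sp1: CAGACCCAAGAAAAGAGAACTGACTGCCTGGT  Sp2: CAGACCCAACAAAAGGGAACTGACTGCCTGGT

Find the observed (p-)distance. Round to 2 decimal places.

0.06

The sequences differ at 2 of 32 positions (sites 10, 16).
p = 2/32 = 0.0625 ≈ 0.06 (to 2 d.p.).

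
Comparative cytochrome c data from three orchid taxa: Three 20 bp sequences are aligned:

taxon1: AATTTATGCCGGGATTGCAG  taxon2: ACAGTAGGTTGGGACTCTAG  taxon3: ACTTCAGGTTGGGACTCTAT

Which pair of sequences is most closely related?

taxon2 and taxon3

taxon1–taxon2: 9/20 differ, p = 0.450, d = 0.687.
taxon1–taxon3: 9/20 differ, p = 0.450, d = 0.687.
taxon2–taxon3: 4/20 differ, p = 0.200, d = 0.233.
The smallest distance is between taxon2 and taxon3.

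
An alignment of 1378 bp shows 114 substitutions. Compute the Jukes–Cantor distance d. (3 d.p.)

0.088

p = 114/1378 ≈ 0.082729.
d = −(3/4) ln(1 − 4p/3) = −0.75 ln(1 − 0.110305) = −0.75 ln(0.889695)
  = −0.75 × (-0.116877) = 0.087658 substitutions/site.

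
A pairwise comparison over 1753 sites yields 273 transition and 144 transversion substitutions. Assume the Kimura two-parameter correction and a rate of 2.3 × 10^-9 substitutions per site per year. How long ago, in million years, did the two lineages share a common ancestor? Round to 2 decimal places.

64.13

P = 273/1753 ≈ 0.155733 and Q = 144/1753 ≈ 0.082145.
Under the Kimura two-parameter model, d = −½ ln(1 − 2P − Q) − ¼ ln(1 − 2Q).
1 − 2P − Q = 0.606389, giving −½ ln(0.606389) = 0.250117.
1 − 2Q = 0.83571, giving −¼ ln(0.83571) = 0.044868.
d = 0.250117 + 0.044868 = 0.294985.
Under a molecular clock d = 2μt, so t = d/(2μ) = 0.294985 / (2 × 2.3 × 10^-9) = 64.13 million years.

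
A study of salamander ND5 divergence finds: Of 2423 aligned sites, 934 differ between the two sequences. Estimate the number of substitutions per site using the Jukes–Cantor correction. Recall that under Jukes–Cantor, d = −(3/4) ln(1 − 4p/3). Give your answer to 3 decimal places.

0.541

p = 934/2423 ≈ 0.385473.
d = −(3/4) ln(1 − 4p/3) = −0.75 ln(1 − 0.513964) = −0.75 ln(0.486036)
  = −0.75 × (-0.721473) = 0.541105 substitutions/site.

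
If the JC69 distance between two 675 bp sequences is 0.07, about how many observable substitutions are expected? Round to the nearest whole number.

45

Invert JC69: p = (3/4)(1 − e^(−4d/3)) = 0.75 × (1 − e^(-0.093333)) = 0.75 × (1 − 0.910890) = 0.066833.
Expected differing sites = pL ≈ 0.066833 × 675 = 45.112275 ≈ 45.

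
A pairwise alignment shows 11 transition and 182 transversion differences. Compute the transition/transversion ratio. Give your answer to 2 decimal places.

0.06

R = 11/182 = 0.060439… ≈ 0.06 (to 2 d.p.).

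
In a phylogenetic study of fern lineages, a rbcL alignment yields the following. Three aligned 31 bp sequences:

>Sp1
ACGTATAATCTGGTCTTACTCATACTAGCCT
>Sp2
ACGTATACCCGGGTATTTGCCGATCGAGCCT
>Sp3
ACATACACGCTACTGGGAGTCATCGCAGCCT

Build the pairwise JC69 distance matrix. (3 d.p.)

Sp1–Sp2: 11/31 sites differ → p ≈ 0.354839, d = −0.75 ln(1 − 0.473119) = 0.480585 ≈ 0.481.
Sp1–Sp3: 13/31 sites differ → p ≈ 0.419355, d = −0.75 ln(1 − 0.55914) = 0.614271 ≈ 0.614.
Sp2–Sp3: 16/31 sites differ → p ≈ 0.516129, d = −0.75 ln(1 − 0.688172) = 0.873978 ≈ 0.874.

d(Sp1,Sp2) = 0.481, d(Sp1,Sp3) = 0.614, d(Sp2,Sp3) = 0.874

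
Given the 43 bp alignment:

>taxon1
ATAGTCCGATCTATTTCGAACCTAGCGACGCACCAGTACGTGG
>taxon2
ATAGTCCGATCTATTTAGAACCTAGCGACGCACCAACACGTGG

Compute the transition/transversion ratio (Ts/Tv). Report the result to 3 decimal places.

2.000

Transitions are A↔G and C↔T; transversions are all other mismatches.
Transitions: 2. Transversions: 1.
R = 2/1 = 2.000.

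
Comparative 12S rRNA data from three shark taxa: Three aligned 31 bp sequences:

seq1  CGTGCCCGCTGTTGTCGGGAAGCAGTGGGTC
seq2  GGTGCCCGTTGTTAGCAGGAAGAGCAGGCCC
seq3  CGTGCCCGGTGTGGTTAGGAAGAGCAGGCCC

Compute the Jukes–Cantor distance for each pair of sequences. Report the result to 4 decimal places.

d(seq1,seq2) = 0.4806, d(seq1,seq3) = 0.4217, d(seq2,seq3) = 0.2239

seq1–seq2: 11/31 sites differ → p ≈ 0.354839, d = −0.75 ln(1 − 0.473119) = 0.480585 ≈ 0.4806.
seq1–seq3: 10/31 sites differ → p ≈ 0.322581, d = −0.75 ln(1 − 0.430108) = 0.421731 ≈ 0.4217.
seq2–seq3: 6/31 sites differ → p ≈ 0.193548, d = −0.75 ln(1 − 0.258064) = 0.223869 ≈ 0.2239.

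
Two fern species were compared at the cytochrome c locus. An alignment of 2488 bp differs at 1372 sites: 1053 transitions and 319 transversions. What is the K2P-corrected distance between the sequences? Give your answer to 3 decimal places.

1.912

P = 1053/2488 ≈ 0.423232 and Q = 319/2488 ≈ 0.128215.
Under the Kimura two-parameter model, d = −½ ln(1 − 2P − Q) − ¼ ln(1 − 2Q).
1 − 2P − Q = 0.025321, giving −½ ln(0.025321) = 1.838061.
1 − 2Q = 0.74357, giving −¼ ln(0.74357) = 0.074073.
d = 1.838061 + 0.074073 = 1.912134.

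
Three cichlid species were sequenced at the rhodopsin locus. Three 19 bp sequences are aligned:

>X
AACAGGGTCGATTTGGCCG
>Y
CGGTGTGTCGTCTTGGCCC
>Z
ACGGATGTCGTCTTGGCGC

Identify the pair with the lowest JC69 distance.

X–Y: 8/19 differ, p = 0.421, d = 0.618.
X–Z: 9/19 differ, p = 0.474, d = 0.749.
Y–Z: 5/19 differ, p = 0.263, d = 0.324.
The smallest distance is between Y and Z.

Y and Z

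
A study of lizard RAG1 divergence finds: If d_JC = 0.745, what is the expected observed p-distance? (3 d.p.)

0.472

p = (3/4)(1 − e^(−4d/3)) = 0.75 × (1 − e^(-0.993333)) = 0.75 × (1 − 0.370340) = 0.472245.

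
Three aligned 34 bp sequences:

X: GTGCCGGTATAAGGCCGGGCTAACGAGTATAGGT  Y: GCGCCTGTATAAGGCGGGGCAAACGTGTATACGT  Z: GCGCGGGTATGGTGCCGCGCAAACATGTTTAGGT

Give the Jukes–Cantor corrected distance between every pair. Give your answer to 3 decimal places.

d(X,Y) = 0.201, d(X,Z) = 0.373, d(Y,Z) = 0.373

X–Y: 6/34 sites differ → p ≈ 0.176471, d = −0.75 ln(1 − 0.235295) = 0.201199 ≈ 0.201.
X–Z: 10/34 sites differ → p ≈ 0.294118, d = −0.75 ln(1 − 0.392157) = 0.373379 ≈ 0.373.
Y–Z: 10/34 sites differ → p ≈ 0.294118, d = −0.75 ln(1 − 0.392157) = 0.373379 ≈ 0.373.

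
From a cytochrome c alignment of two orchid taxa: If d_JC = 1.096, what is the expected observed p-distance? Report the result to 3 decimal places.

p = (3/4)(1 − e^(−4d/3)) = 0.75 × (1 − e^(-1.461333)) = 0.75 × (1 − 0.231927) = 0.576055.

0.576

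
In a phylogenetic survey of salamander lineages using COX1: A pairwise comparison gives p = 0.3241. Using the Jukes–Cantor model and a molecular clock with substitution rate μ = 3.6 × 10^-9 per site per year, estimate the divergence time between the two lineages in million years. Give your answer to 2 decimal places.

58.94

d = −(3/4) ln(1 − 4p/3) = −0.75 ln(1 − 0.432133) = −0.75 ln(0.567867)
  = −0.75 × (-0.565868) = 0.424401 substitutions/site.
Under a molecular clock d = 2μt, so t = d/(2μ) = 0.424401 / (2 × 3.6 × 10^-9) = 58.94 million years.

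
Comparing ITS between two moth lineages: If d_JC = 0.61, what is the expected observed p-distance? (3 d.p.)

p = (3/4)(1 − e^(−4d/3)) = 0.75 × (1 − e^(-0.813333)) = 0.75 × (1 − 0.443378) = 0.417467.

0.417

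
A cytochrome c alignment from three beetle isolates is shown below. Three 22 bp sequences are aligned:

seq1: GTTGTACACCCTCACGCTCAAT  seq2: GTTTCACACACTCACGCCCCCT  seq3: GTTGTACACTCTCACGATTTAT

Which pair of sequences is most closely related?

seq1 and seq3

seq1–seq2: 6/22 differ, p = 0.273, d = 0.339.
seq1–seq3: 4/22 differ, p = 0.182, d = 0.208.
seq2–seq3: 8/22 differ, p = 0.364, d = 0.497.
The smallest distance is between seq1 and seq3.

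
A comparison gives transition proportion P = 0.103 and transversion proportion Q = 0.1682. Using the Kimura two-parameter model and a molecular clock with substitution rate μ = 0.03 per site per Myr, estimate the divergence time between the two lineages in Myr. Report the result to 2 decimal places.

Under the Kimura two-parameter model, d = −½ ln(1 − 2P − Q) − ¼ ln(1 − 2Q).
1 − 2P − Q = 0.6258, giving −½ ln(0.6258) = 0.234362.
1 − 2Q = 0.6636, giving −¼ ln(0.6636) = 0.102519.
d = 0.234362 + 0.102519 = 0.336881.
Under a molecular clock d = 2μt, so t = d/(2μ) = 0.336881 / (2 × 0.03) = 5.61 Myr.

5.61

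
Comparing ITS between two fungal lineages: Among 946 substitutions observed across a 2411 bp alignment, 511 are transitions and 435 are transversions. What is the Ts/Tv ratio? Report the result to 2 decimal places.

R = 511/435 = 1.174712… ≈ 1.17 (to 2 d.p.).

1.17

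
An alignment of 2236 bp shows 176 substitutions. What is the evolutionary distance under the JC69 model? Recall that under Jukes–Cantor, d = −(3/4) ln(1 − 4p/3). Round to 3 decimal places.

p = 176/2236 ≈ 0.078712.
d = −(3/4) ln(1 − 4p/3) = −0.75 ln(1 − 0.104949) = −0.75 ln(0.895051)
  = −0.75 × (-0.110875) = 0.083156 substitutions/site.

0.083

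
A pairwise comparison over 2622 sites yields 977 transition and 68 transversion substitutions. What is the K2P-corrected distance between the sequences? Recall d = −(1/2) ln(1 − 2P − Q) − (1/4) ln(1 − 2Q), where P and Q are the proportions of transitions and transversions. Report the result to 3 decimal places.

0.751

P = 977/2622 ≈ 0.372616 and Q = 68/2622 ≈ 0.025934.
Under the Kimura two-parameter model, d = −½ ln(1 − 2P − Q) − ¼ ln(1 − 2Q).
1 − 2P − Q = 0.228834, giving −½ ln(0.228834) = 0.737379.
1 − 2Q = 0.948132, giving −¼ ln(0.948132) = 0.013315.
d = 0.737379 + 0.013315 = 0.750694.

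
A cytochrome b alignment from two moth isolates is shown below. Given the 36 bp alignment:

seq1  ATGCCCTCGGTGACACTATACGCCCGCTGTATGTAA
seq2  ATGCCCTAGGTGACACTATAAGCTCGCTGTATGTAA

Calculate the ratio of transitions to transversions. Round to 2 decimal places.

Transitions are A↔G and C↔T; transversions are all other mismatches.
Transitions: 1. Transversions: 2.
R = 1/2 = 0.50.

0.50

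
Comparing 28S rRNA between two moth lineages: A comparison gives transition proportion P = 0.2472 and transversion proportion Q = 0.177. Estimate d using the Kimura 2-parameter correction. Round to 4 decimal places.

0.6657

Under the Kimura two-parameter model, d = −½ ln(1 − 2P − Q) − ¼ ln(1 − 2Q).
1 − 2P − Q = 0.3286, giving −½ ln(0.3286) = 0.556457.
1 − 2Q = 0.646, giving −¼ ln(0.646) = 0.109239.
d = 0.556457 + 0.109239 = 0.665696.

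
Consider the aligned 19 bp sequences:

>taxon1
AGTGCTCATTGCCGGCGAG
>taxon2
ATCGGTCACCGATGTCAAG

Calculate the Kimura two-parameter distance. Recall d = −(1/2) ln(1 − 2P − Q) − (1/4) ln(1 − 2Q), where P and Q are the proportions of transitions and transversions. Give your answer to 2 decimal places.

Of 19 sites, 5 differences are transitions and 4 are transversions, so P = 5/19 ≈ 0.263158 and Q = 4/19 ≈ 0.210526.
Under the Kimura two-parameter model, d = −½ ln(1 − 2P − Q) − ¼ ln(1 − 2Q).
1 − 2P − Q = 0.263158, giving −½ ln(0.263158) = 0.667500.
1 − 2Q = 0.578948, giving −¼ ln(0.578948) = 0.136636.
d = 0.667500 + 0.136636 = 0.804136.

0.80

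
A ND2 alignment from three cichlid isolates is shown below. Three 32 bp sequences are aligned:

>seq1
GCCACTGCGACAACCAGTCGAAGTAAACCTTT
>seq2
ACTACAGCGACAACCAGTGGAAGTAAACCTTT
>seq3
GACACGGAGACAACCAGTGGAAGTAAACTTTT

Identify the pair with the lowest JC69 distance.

seq1 and seq2

seq1–seq2: 4/32 differ, p = 0.125, d = 0.137.
seq1–seq3: 5/32 differ, p = 0.156, d = 0.175.
seq2–seq3: 6/32 differ, p = 0.188, d = 0.216.
The smallest distance is between seq1 and seq2.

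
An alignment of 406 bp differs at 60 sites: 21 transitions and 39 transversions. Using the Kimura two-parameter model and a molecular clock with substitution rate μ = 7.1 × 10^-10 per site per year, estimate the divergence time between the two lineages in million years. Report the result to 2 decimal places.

115.91

P = 21/406 ≈ 0.051724 and Q = 39/406 ≈ 0.096059.
Under the Kimura two-parameter model, d = −½ ln(1 − 2P − Q) − ¼ ln(1 − 2Q).
1 − 2P − Q = 0.800493, giving −½ ln(0.800493) = 0.111264.
1 − 2Q = 0.807882, giving −¼ ln(0.807882) = 0.053335.
d = 0.111264 + 0.053335 = 0.164599.
Under a molecular clock d = 2μt, so t = d/(2μ) = 0.164599 / (2 × 7.1 × 10^-10) = 115.91 million years.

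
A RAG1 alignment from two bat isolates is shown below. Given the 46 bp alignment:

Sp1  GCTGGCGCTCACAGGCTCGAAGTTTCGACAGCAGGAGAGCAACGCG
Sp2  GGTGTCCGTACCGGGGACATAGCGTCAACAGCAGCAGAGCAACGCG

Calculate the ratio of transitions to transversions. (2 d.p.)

0.36

Transitions are A↔G and C↔T; transversions are all other mismatches.
Transitions: 4. Transversions: 11.
R = 4/11 = 0.363636… ≈ 0.36 (to 2 d.p.).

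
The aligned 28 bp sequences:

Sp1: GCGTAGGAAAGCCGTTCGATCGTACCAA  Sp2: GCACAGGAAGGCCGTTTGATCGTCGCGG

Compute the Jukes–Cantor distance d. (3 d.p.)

0.360

The sequences differ at 8 of 28 sites (3, 4, 10, 17, 24, 25, 27, 28), so p = 8/28 ≈ 0.285714.
d = −(3/4) ln(1 − 4p/3) = −0.75 ln(1 − 0.380952) = −0.75 ln(0.619048)
  = −0.75 × (-0.479572) = 0.359679 substitutions/site.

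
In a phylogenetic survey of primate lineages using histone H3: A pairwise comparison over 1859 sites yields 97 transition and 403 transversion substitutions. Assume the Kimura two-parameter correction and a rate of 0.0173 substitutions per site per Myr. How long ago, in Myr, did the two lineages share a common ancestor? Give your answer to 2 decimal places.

P = 97/1859 ≈ 0.052179 and Q = 403/1859 ≈ 0.216783.
Under the Kimura two-parameter model, d = −½ ln(1 − 2P − Q) − ¼ ln(1 − 2Q).
1 − 2P − Q = 0.678859, giving −½ ln(0.678859) = 0.193671.
1 − 2Q = 0.566434, giving −¼ ln(0.566434) = 0.142099.
d = 0.193671 + 0.142099 = 0.335770.
Under a molecular clock d = 2μt, so t = d/(2μ) = 0.335770 / (2 × 0.0173) = 9.70 Myr.

9.70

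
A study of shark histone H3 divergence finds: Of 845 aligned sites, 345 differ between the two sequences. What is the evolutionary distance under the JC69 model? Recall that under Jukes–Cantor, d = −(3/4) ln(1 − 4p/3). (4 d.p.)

p = 345/845 ≈ 0.408284.
d = −(3/4) ln(1 − 4p/3) = −0.75 ln(1 − 0.544379) = −0.75 ln(0.455621)
  = −0.75 × (-0.786094) = 0.589571 substitutions/site.

0.5896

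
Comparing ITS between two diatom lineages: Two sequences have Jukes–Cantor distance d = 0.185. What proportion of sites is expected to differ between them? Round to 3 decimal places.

p = (3/4)(1 − e^(−4d/3)) = 0.75 × (1 − e^(-0.246667)) = 0.75 × (1 − 0.781401) = 0.163949.

0.164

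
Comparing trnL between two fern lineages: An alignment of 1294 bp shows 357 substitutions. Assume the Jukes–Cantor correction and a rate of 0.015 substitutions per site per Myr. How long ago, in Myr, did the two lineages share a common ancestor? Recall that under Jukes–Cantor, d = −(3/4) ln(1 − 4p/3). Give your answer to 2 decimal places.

p = 357/1294 ≈ 0.275889.
d = −(3/4) ln(1 − 4p/3) = −0.75 ln(1 − 0.367852) = −0.75 ln(0.632148)
  = −0.75 × (-0.458632) = 0.343974 substitutions/site.
Under a molecular clock d = 2μt, so t = d/(2μ) = 0.343974 / (2 × 0.015) = 11.47 Myr.

11.47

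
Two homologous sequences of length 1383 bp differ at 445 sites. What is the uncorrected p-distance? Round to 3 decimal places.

p = 445/1383 = 0.321764… ≈ 0.322 (to 3 d.p.).

0.322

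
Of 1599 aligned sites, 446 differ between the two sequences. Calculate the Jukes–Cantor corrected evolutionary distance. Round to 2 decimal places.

0.35

p = 446/1599 ≈ 0.278924.
d = −(3/4) ln(1 − 4p/3) = −0.75 ln(1 − 0.371899) = −0.75 ln(0.628101)
  = −0.75 × (-0.465054) = 0.348791 substitutions/site.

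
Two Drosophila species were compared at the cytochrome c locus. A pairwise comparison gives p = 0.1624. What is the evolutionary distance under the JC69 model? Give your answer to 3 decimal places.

0.183

d = −(3/4) ln(1 − 4p/3) = −0.75 ln(1 − 0.216533) = −0.75 ln(0.783467)
  = −0.75 × (-0.244026) = 0.183020 substitutions/site.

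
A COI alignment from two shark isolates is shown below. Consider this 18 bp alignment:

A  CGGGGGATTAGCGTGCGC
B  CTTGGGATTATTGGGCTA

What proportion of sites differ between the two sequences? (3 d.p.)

The sequences differ at 7 of 18 positions (sites 2, 3, 11, 12, 14, 17, 18).
p = 7/18 = 0.388888… ≈ 0.389 (to 3 d.p.).

0.389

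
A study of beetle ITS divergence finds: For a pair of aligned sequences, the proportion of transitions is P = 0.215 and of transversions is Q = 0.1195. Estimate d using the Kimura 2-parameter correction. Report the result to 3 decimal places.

Under the Kimura two-parameter model, d = −½ ln(1 − 2P − Q) − ¼ ln(1 − 2Q).
1 − 2P − Q = 0.4505, giving −½ ln(0.4505) = 0.398699.
1 − 2Q = 0.761, giving −¼ ln(0.761) = 0.068280.
d = 0.398699 + 0.068280 = 0.466979.

0.467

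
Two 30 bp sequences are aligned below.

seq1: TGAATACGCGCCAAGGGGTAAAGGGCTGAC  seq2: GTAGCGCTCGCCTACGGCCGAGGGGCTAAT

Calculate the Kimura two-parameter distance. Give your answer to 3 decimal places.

Of 30 sites, 8 differences are transitions and 6 are transversions, so P = 8/30 ≈ 0.266667 and Q = 6/30 = 0.2.
Under the Kimura two-parameter model, d = −½ ln(1 − 2P − Q) − ¼ ln(1 − 2Q).
1 − 2P − Q = 0.266666, giving −½ ln(0.266666) = 0.660879.
1 − 2Q = 0.6, giving −¼ ln(0.6) = 0.127706.
d = 0.660879 + 0.127706 = 0.788585.

0.789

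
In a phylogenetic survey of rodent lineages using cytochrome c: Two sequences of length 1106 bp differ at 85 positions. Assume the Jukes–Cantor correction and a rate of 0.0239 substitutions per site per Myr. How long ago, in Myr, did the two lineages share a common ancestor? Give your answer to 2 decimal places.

1.70

p = 85/1106 ≈ 0.076854.
d = −(3/4) ln(1 − 4p/3) = −0.75 ln(1 − 0.102472) = −0.75 ln(0.897528)
  = −0.75 × (-0.108111) = 0.081083 substitutions/site.
Under a molecular clock d = 2μt, so t = d/(2μ) = 0.081083 / (2 × 0.0239) = 1.70 Myr.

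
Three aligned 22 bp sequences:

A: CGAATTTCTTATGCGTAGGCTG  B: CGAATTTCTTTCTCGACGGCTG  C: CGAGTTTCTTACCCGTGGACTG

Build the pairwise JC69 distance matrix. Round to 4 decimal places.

d(A,B) = 0.2708, d(A,C) = 0.2708, d(B,C) = 0.3390

A–B: 5/22 sites differ → p ≈ 0.227273, d = −0.75 ln(1 − 0.303031) = 0.270761 ≈ 0.2708.
A–C: 5/22 sites differ → p ≈ 0.227273, d = −0.75 ln(1 − 0.303031) = 0.270761 ≈ 0.2708.
B–C: 6/22 sites differ → p ≈ 0.272727, d = −0.75 ln(1 − 0.363636) = 0.338988 ≈ 0.3390.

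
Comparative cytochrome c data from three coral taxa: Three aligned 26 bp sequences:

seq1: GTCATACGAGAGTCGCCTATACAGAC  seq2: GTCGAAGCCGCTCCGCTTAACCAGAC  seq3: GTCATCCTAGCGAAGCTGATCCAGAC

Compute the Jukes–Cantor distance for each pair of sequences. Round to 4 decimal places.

d(seq1,seq2) = 0.6228, d(seq1,seq3) = 0.3961, d(seq2,seq3) = 0.6228

seq1–seq2: 11/26 sites differ → p ≈ 0.423077, d = −0.75 ln(1 − 0.564103) = 0.622762 ≈ 0.6228.
seq1–seq3: 8/26 sites differ → p ≈ 0.307692, d = −0.75 ln(1 − 0.410256) = 0.396050 ≈ 0.3961.
seq2–seq3: 11/26 sites differ → p ≈ 0.423077, d = −0.75 ln(1 − 0.564103) = 0.622762 ≈ 0.6228.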